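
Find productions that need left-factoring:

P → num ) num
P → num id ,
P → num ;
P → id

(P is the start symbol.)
Yes, P has productions with common prefix 'num'

Left-factoring is needed when two productions for the same non-terminal
share a common prefix on the right-hand side.

Productions for P:
  P → num ) num
  P → num id ,
  P → num ;
  P → id

Found common prefix 'num' in productions for P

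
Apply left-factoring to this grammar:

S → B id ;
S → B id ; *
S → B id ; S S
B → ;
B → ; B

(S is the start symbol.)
S → B id ; S'
S' → ε
S' → *
S' → S S
B → ; B'
B' → ε
B' → B

Left-factoring transforms A → αβ₁ | αβ₂ into A → αA' and A' → β₁ | β₂
(α is the longest common prefix among the alternatives). Repeat until
no nonterminal has two alternatives with a common prefix.

Round 1: S has alternatives sharing prefix 'B id ;'. Introduce S': S → B id ; S'
  Add: S' → ε
  Add: S' → *
  Add: S' → S S

Round 2: B has alternatives sharing prefix ';'. Introduce B': B → ; B'
  Add: B' → ε
  Add: B' → B

No remaining common prefixes — done.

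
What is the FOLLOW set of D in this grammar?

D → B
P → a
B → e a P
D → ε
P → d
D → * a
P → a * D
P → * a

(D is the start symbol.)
{ $ }

D is the start symbol, so $ ∈ FOLLOW(D).
In P → a * D: D is at the end, add FOLLOW(P)

The FOLLOW sets referred to above (computed the same way, to a fixed point):
  FOLLOW(P) = { $ }

Taking the union: FOLLOW(D) = { $ }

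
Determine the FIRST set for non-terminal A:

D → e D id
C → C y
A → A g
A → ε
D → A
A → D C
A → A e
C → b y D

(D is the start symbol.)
To compute FIRST(A), examine every production with A on the left-hand side, reading each right-hand side left to right until a non-nullable symbol is reached.

FIRST sets of the other non-terminals involved (by the same procedure, iterated to a fixed point):
  FIRST(D) = { 'b', 'e', 'g', ε }
  FIRST(C) = { 'b' }

From A → A g:
  - A is the symbol being defined: contributes nothing new
    A is nullable, so continue to the next symbol
  - g is a terminal: add 'g' and stop
From A → ε:
  - ε-production, so ε ∈ FIRST(A)
From A → D C:
  - D is a non-terminal: add FIRST(D) \ {ε} = { 'b', 'e', 'g' }
    D is nullable, so continue to the next symbol
  - C is a non-terminal: add FIRST(C) \ {ε} = { 'b' }
    C is not nullable, so stop
From A → A e:
  - A is the symbol being defined: contributes nothing new
    A is nullable, so continue to the next symbol
  - e is a terminal: add 'e' and stop

Collecting: FIRST(A) = { 'b', 'e', 'g', ε }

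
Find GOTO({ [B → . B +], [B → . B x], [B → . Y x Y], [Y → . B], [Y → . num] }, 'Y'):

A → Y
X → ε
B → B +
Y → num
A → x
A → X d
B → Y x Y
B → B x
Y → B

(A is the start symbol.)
GOTO(I, 'Y') = CLOSURE({ [A → αX.β] : [A → α.Xβ] ∈ I, X = 'Y' })

Items with dot before 'Y', with the dot advanced:
  [B → . Y x Y] → [B → Y . x Y]
Closure adds nothing (no advanced item has the dot before a non-terminal).

GOTO = { [B → Y . x Y] }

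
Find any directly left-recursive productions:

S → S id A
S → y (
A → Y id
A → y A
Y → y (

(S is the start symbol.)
Yes, S is left-recursive

S → S id A: LEFT RECURSIVE (starts with S)
S → y (: starts with y
A → Y id: starts with Y
A → y A: starts with y
Y → y (: starts with y

The grammar has direct left recursion on: S.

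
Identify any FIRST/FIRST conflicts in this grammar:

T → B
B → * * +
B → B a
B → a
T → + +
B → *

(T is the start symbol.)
FIRST sets of the non-terminals at (or reachable through a nullable prefix from) the front of some alternative:
  FIRST(B) = { '*', 'a' }

Productions for T:
  T → B: FIRST = { '*', 'a' }
  T → + +: FIRST = { '+' }
Productions for B:
  B → * * +: FIRST = { '*' }
  B → B a: FIRST = { '*', 'a' }
  B → a: FIRST = { 'a' }
  B → *: FIRST = { '*' }

Conflict for B: B → * * + and B → B a
  Overlap: { '*' }
Conflict for B: B → * * + and B → *
  Overlap: { '*' }
Conflict for B: B → B a and B → a
  Overlap: { 'a' }
Conflict for B: B → B a and B → *
  Overlap: { '*' }

Answer: Yes. B → '*' '*' '+' / B → B a on { '*' }; B → '*' '*' '+' / B → '*' on { '*' }; B → B a / B → a on { 'a' }; B → B a / B → '*' on { '*' }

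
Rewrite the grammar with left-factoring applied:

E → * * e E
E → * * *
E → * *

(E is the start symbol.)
Left-factoring transforms A → αβ₁ | αβ₂ into A → αA' and A' → β₁ | β₂
(α is the longest common prefix among the alternatives). Repeat until
no nonterminal has two alternatives with a common prefix.

Round 1: E has alternatives sharing prefix '* *'. Introduce E': E → * * E'
  Add: E' → e E
  Add: E' → *
  Add: E' → ε

No remaining common prefixes — done.

Resulting grammar:
E → * * E'
E' → e E
E' → *
E' → ε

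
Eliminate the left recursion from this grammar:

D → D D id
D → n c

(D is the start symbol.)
D is directly left-recursive. The standard transformation for
  A → A α₁ | ... | A α_m | β₁ | ... | β_n
is
  A  → β₁ A' | ... | β_n A'
  A' → α₁ A' | ... | α_m A' | ε

D → n c becomes D → n c D'
D → D D id becomes D' → D id D'
Add D' → ε

Resulting grammar:
D → n c D'
D' → D id D'
D' → ε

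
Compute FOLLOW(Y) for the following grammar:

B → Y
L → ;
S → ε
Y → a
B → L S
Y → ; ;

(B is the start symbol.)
To compute FOLLOW(Y), find every occurrence of Y on a right-hand side N → α Y β: add FIRST(β) \ {ε}, and if β is empty or nullable also add FOLLOW(N). Iterate to a fixed point.

In B → Y: Y is at the end, add FOLLOW(B)

The FOLLOW sets referred to above (computed the same way, to a fixed point):
  FOLLOW(B) = { $ }

Taking the union: FOLLOW(Y) = { $ }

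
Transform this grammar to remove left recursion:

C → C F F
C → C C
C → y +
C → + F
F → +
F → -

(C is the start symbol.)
C is directly left-recursive. The standard transformation for
  A → A α₁ | ... | A α_m | β₁ | ... | β_n
is
  A  → β₁ A' | ... | β_n A'
  A' → α₁ A' | ... | α_m A' | ε

C → y + becomes C → y + C'
C → + F becomes C → + F C'
C → C F F becomes C' → F F C'
C → C C becomes C' → C C'
Add C' → ε

Productions for other non-terminals are unchanged:
  F → +
  F → -

Resulting grammar:
C → y + C'
C → + F C'
C' → F F C'
C' → C C'
C' → ε
F → +
F → -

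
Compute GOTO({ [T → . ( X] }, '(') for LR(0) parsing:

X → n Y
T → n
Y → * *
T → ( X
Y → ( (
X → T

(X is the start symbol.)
{ [T → ( . X], [T → . ( X], [T → . n], [X → . T], [X → . n Y] }

GOTO(I, '(') = CLOSURE({ [A → αX.β] : [A → α.Xβ] ∈ I, X = '(' })

Items with dot before '(', with the dot advanced:
  [T → . ( X] → [T → ( . X]
Closure of the advanced items:
  [T → ( . X] has the dot before X: add [X → . n Y], [X → . T]
  [X → . T] has the dot before T: add [T → . n], [T → . ( X]

GOTO = { [T → ( . X], [T → . ( X], [T → . n], [X → . T], [X → . n Y] }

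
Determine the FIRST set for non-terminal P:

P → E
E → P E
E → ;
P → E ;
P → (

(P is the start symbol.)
{ '(', ';' }

FIRST sets of the other non-terminals involved (by the same procedure, iterated to a fixed point):
  FIRST(E) = { '(', ';' }

From P → E:
  - E is a non-terminal: add FIRST(E) \ {ε} = { '(', ';' }
    E is not nullable, so stop
From P → E ;:
  - E is a non-terminal: add FIRST(E) \ {ε} = { '(', ';' }
    E is not nullable, so stop
From P → (:
  - '(' is a terminal: add '(' and stop

Collecting: FIRST(P) = { '(', ';' }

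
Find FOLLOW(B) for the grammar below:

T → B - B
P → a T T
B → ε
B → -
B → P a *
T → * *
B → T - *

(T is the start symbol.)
To compute FOLLOW(B), find every occurrence of B on a right-hand side N → α B β: add FIRST(β) \ {ε}, and if β is empty or nullable also add FOLLOW(N). Iterate to a fixed point.

In T → B - B: B is followed by '-' B, add FIRST('-' B) \ {ε} = { '-' }
In T → B - B: B is at the end, add FOLLOW(T)

The FOLLOW sets referred to above (computed the same way, to a fixed point):
  FOLLOW(T) = { $, '*', '-', 'a' }

Taking the union: FOLLOW(B) = { $, '*', '-', 'a' }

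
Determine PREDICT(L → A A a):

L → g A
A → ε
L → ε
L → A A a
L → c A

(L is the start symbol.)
PREDICT(L → A A a) = (FIRST(RHS) \ {ε}) ∪ (FOLLOW(L) if ε ∈ FIRST(RHS), i.e. RHS ⇒* ε)
FIRST(A) = { ε }
FIRST(A A a) = { 'a' }
ε ∉ FIRST(A A a), so FOLLOW(L) is not added.
PREDICT(L → A A a) = { 'a' }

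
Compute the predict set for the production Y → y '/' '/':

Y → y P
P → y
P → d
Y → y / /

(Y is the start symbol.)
{ 'y' }

PREDICT(Y → y '/' '/') = (FIRST(RHS) \ {ε}) ∪ (FOLLOW(Y) if ε ∈ FIRST(RHS), i.e. RHS ⇒* ε)
FIRST(y '/' '/') = { 'y' }
ε ∉ FIRST(y '/' '/'), so FOLLOW(Y) is not added.
PREDICT(Y → y '/' '/') = { 'y' }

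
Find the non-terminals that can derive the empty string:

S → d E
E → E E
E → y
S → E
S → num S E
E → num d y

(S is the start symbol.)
None

A non-terminal is nullable if it can derive ε (the empty string): either it has an ε-production, or it has a production whose right-hand side consists entirely of nullable non-terminals.

There are no ε-productions, so no non-terminal can derive ε.
No non-terminals are nullable.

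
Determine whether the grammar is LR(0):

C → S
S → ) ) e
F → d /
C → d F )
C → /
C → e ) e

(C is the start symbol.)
Augment with C' → C and build the canonical LR(0) collection (I0 = CLOSURE({[C' → . C]}), then GOTO on every symbol after a dot until no new states appear). It has 15 states:
  I0: { [C → . /], [C → . S], [C → . d F )], [C → . e ) e], [C' → . C], [S → . ) ) e] }  — shift
  I1: { [S → ) . ) e] }  — shift
  I2: { [C → / .] }  — reduce
  I3: { [C' → C .] }  — accept
  I4: { [C → S .] }  — reduce
  I5: { [C → d . F )], [F → . d /] }  — shift
  I6: { [C → e . ) e] }  — shift
  I7: { [C → e ) . e] }  — shift
  I8: { [C → e ) e .] }  — reduce
  I9: { [C → d F . )] }  — shift
  I10: { [F → d . /] }  — shift
  I11: { [F → d / .] }  — reduce
  I12: { [C → d F ) .] }  — reduce
  I13: { [S → ) ) . e] }  — shift
  I14: { [S → ) ) e .] }  — reduce

Every state is either a pure shift/goto state or contains exactly one complete item and nothing to shift — no conflicts. The grammar is LR(0).

Answer: Yes, the grammar is LR(0)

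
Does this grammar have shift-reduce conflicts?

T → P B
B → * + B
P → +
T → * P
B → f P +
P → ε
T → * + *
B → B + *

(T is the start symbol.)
A shift-reduce conflict occurs when an LR(0) state has both:
  - a complete (reduce) item [A → α .] (dot at the end), and
  - a shift item [B → β . c γ] (dot before a terminal).

Augment with T' → T and build the canonical LR(0) collection (I0 = CLOSURE({[T' → . T]}), then GOTO on every symbol after a dot until no new states appear). It has 17 states:
  I0: { [P → . +], [P → .], [T → . * + *], [T → . * P], [T → . P B], [T' → . T] }  — shift, reduce
  I1: { [P → . +], [P → .], [T → * . + *], [T → * . P] }  — shift, reduce
  I2: { [P → + .] }  — reduce
  I3: { [B → . * + B], [B → . B + *], [B → . f P +], [T → P . B] }  — shift
  I4: { [T' → T .] }  — accept
  I5: { [B → * . + B] }  — shift
  I6: { [B → B . + *], [T → P B .] }  — shift, reduce
  I7: { [B → f . P +], [P → . +], [P → .] }  — shift, reduce
  I8: { [B → f P . +] }  — shift
  I9: { [B → f P + .] }  — reduce
  I10: { [B → B + . *] }  — shift
  I11: { [B → B + * .] }  — reduce
  I12: { [B → * + . B], [B → . * + B], [B → . B + *], [B → . f P +] }  — shift
  I13: { [B → * + B .], [B → B . + *] }  — shift, reduce
  I14: { [P → + .], [T → * + . *] }  — shift, reduce
  I15: { [T → * P .] }  — reduce
  I16: { [T → * + * .] }  — reduce

I0 contains reduce item [P → .] and shift items [P → . +], [T → . * + *], [T → . * P] — shift-reduce conflict.
I1 contains reduce item [P → .] and shift items [P → . +], [T → * . + *] — shift-reduce conflict.
I6 contains reduce item [T → P B .] and shift item [B → B . + *] — shift-reduce conflict.
I7 contains reduce item [P → .] and shift item [P → . +] — shift-reduce conflict.
I13 contains reduce item [B → * + B .] and shift item [B → B . + *] — shift-reduce conflict.
I14 contains reduce item [P → + .] and shift item [T → * + . *] — shift-reduce conflict.

Answer: Yes — I0: [P → .] vs [P → . +]; I1: [P → .] vs [P → . +]; I6: [T → P B .] vs [B → B . + *]; I7: [P → .] vs [P → . +]; I13: [B → * + B .] vs [B → B . + *]; I14: [P → + .] vs [T → * + . *]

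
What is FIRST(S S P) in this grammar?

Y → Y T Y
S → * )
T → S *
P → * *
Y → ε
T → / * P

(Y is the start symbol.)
{ '*' }

FIRST sets of the non-terminals involved (from the grammar, by fixed-point iteration):
  FIRST(S) = { '*' }

To compute FIRST(S S P), process the symbols left to right:
Symbol S is a non-terminal. Add FIRST(S) \ {ε} = { '*' }
S is not nullable (ε ∉ FIRST(S)), so stop here.
FIRST(S S P) = { '*' }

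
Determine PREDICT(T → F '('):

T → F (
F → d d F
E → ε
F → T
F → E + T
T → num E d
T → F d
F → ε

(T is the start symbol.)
PREDICT(T → F '(') = (FIRST(RHS) \ {ε}) ∪ (FOLLOW(T) if ε ∈ FIRST(RHS), i.e. RHS ⇒* ε)
FIRST(F) = { '(', '+', 'd', 'num', ε }
FIRST(F '(') = { '(', '+', 'd', 'num' }
ε ∉ FIRST(F '('), so FOLLOW(T) is not added.
PREDICT(T → F '(') = { '(', '+', 'd', 'num' }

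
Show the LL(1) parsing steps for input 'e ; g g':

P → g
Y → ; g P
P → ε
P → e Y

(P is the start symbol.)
Stack is shown with the top on the left.

Stack    Input      Action
--------------------------
P $      e ; g g $  output P → e Y
e Y $    e ; g g $  match 'e'
Y $      ; g g $    output Y → ; g P
; g P $  ; g g $    match ';'
g P $    g g $      match 'g'
P $      g $        output P → g
g $      g $        match 'g'
$        $          accept

The string is accepted.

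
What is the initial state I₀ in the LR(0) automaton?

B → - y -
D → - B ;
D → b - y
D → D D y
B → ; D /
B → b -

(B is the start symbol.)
First, augment the grammar with B' → B
I₀ = CLOSURE({ [B' → . B] }):
  [B' → . B] has the dot before B: add [B → . - y -], [B → . ; D /], [B → . b -]
No further items can be added.

I₀ = { [B → . - y -], [B → . ; D /], [B → . b -], [B' → . B] }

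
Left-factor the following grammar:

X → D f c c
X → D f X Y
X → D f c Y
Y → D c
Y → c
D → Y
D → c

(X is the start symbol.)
Left-factoring transforms A → αβ₁ | αβ₂ into A → αA' and A' → β₁ | β₂
(α is the longest common prefix among the alternatives). Repeat until
no nonterminal has two alternatives with a common prefix.

Round 1: X has alternatives sharing prefix 'D f'. Introduce X': X → D f X'
  Add: X' → c c
  Add: X' → X Y
  Add: X' → c Y

Round 2: X' has alternatives sharing prefix 'c'. Introduce X'': X' → c X''
  Add: X'' → c
  Add: X'' → Y

No remaining common prefixes — done.

Resulting grammar:
X → D f X'
X' → c X''
X'' → c
X'' → Y
X' → X Y
Y → D c
Y → c
D → Y
D → c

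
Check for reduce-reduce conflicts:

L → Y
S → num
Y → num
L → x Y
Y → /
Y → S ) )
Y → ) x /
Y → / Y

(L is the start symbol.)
Yes — I6: [S → num .] vs [Y → num .]

A reduce-reduce conflict occurs when an LR(0) state has two complete items [A → α .] and [B → β .] — both call for a reduction, and with no lookahead the parser cannot choose between them.

Augment with L' → L and build the canonical LR(0) collection (I0 = CLOSURE({[L' → . L]}), then GOTO on every symbol after a dot until no new states appear). It has 14 states:
  I0: { [L → . Y], [L → . x Y], [L' → . L], [S → . num], [Y → . ) x /], [Y → . / Y], [Y → . /], [Y → . S ) )], [Y → . num] }  — shift
  I1: { [Y → ) . x /] }  — shift
  I2: { [S → . num], [Y → . ) x /], [Y → . / Y], [Y → . /], [Y → . S ) )], [Y → . num], [Y → / . Y], [Y → / .] }  — shift, reduce
  I3: { [L' → L .] }  — accept
  I4: { [Y → S . ) )] }  — shift
  I5: { [L → Y .] }  — reduce
  I6: { [S → num .], [Y → num .] }  — 2 reduces
  I7: { [L → x . Y], [S → . num], [Y → . ) x /], [Y → . / Y], [Y → . /], [Y → . S ) )], [Y → . num] }  — shift
  I8: { [L → x Y .] }  — reduce
  I9: { [Y → S ) . )] }  — shift
  I10: { [Y → S ) ) .] }  — reduce
  I11: { [Y → / Y .] }  — reduce
  I12: { [Y → ) x . /] }  — shift
  I13: { [Y → ) x / .] }  — reduce

I6 contains complete items [S → num .], [Y → num .] — reduce-reduce conflict.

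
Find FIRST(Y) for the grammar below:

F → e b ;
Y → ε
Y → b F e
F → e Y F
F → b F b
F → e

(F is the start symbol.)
To compute FIRST(Y), examine every production with Y on the left-hand side, reading each right-hand side left to right until a non-nullable symbol is reached.

From Y → ε:
  - ε-production, so ε ∈ FIRST(Y)
From Y → b F e:
  - b is a terminal: add 'b' and stop

Collecting: FIRST(Y) = { 'b', ε }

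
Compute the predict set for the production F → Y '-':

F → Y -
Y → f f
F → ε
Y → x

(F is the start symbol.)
PREDICT(F → Y '-') = (FIRST(RHS) \ {ε}) ∪ (FOLLOW(F) if ε ∈ FIRST(RHS), i.e. RHS ⇒* ε)
FIRST(Y) = { 'f', 'x' }
FIRST(Y '-') = { 'f', 'x' }
ε ∉ FIRST(Y '-'), so FOLLOW(F) is not added.
PREDICT(F → Y '-') = { 'f', 'x' }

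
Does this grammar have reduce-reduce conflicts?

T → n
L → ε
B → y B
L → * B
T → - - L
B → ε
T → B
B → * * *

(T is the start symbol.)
No reduce-reduce conflicts

Augment with T' → T and build the canonical LR(0) collection (I0 = CLOSURE({[T' → . T]}), then GOTO on every symbol after a dot until no new states appear). It has 14 states:
  I0: { [B → . * * *], [B → . y B], [B → .], [T → . - - L], [T → . B], [T → . n], [T' → . T] }  — shift, reduce
  I1: { [B → * . * *] }  — shift
  I2: { [T → - . - L] }  — shift
  I3: { [T → B .] }  — reduce
  I4: { [T' → T .] }  — accept
  I5: { [T → n .] }  — reduce
  I6: { [B → . * * *], [B → . y B], [B → .], [B → y . B] }  — shift, reduce
  I7: { [B → y B .] }  — reduce
  I8: { [L → . * B], [L → .], [T → - - . L] }  — shift, reduce
  I9: { [B → . * * *], [B → . y B], [B → .], [L → * . B] }  — shift, reduce
  I10: { [T → - - L .] }  — reduce
  I11: { [L → * B .] }  — reduce
  I12: { [B → * * . *] }  — shift
  I13: { [B → * * * .] }  — reduce

No state contains more than one complete item.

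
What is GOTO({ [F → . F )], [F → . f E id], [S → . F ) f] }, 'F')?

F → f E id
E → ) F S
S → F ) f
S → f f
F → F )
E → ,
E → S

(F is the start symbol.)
GOTO(I, 'F') = CLOSURE({ [A → αX.β] : [A → α.Xβ] ∈ I, X = 'F' })

Items with dot before 'F', with the dot advanced:
  [F → . F )] → [F → F . )]
  [S → . F ) f] → [S → F . ) f]
Closure adds nothing (no advanced item has the dot before a non-terminal).

GOTO = { [F → F . )], [S → F . ) f] }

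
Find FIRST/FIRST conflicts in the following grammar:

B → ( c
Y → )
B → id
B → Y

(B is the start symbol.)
A FIRST/FIRST conflict occurs when two productions N → α and N → β for the same non-terminal have FIRST(α) ∩ FIRST(β) ≠ ∅ (with ε ∈ FIRST of a nullable right-hand side, so two nullable alternatives also conflict).

FIRST sets of the non-terminals at (or reachable through a nullable prefix from) the front of some alternative:
  FIRST(Y) = { ')' }

Productions for B:
  B → ( c: FIRST = { '(' }
  B → id: FIRST = { 'id' }
  B → Y: FIRST = { ')' }
Y has only one production, so no FIRST/FIRST conflict is possible there.

All alternatives of each non-terminal have pairwise disjoint FIRST sets.

Answer: No FIRST/FIRST conflicts.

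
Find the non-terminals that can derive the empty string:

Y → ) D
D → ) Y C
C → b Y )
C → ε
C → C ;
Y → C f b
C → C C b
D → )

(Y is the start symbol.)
ε-productions: C → ε
So C is immediately nullable.
No further non-terminal can be added: every production for the remaining non-terminals contains a terminal or a non-nullable non-terminal.
Nullable = { 'C' }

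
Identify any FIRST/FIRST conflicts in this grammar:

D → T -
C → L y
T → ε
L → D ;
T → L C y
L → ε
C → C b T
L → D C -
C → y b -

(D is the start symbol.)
Yes. C → L y / C → C b T on { '-', 'y' }; C → L y / C → y b '-' on { 'y' }; C → C b T / C → y b '-' on { 'y' }; L → D ';' / L → D C '-' on { '-', 'y' }

FIRST sets of the non-terminals at (or reachable through a nullable prefix from) the front of some alternative:
  FIRST(L) = { '-', 'y', ε }
  FIRST(C) = { '-', 'y' }
  FIRST(D) = { '-', 'y' }

Productions for C:
  C → L y: FIRST = { '-', 'y' }
  C → C b T: FIRST = { '-', 'y' }
  C → y b -: FIRST = { 'y' }
Productions for T:
  T → ε: FIRST = { ε }
  T → L C y: FIRST = { '-', 'y' }
Productions for L:
  L → D ;: FIRST = { '-', 'y' }
  L → ε: FIRST = { ε }
  L → D C -: FIRST = { '-', 'y' }
D has only one production, so no FIRST/FIRST conflict is possible there.

Conflict for C: C → L y and C → C b T
  Overlap: { '-', 'y' }
Conflict for C: C → L y and C → y b -
  Overlap: { 'y' }
Conflict for C: C → C b T and C → y b -
  Overlap: { 'y' }
Conflict for L: L → D ; and L → D C -
  Overlap: { '-', 'y' }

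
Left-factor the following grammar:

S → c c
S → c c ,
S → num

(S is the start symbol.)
Left-factoring transforms A → αβ₁ | αβ₂ into A → αA' and A' → β₁ | β₂
(α is the longest common prefix among the alternatives). Repeat until
no nonterminal has two alternatives with a common prefix.

Round 1: S has alternatives sharing prefix 'c c'. Introduce S': S → c c S'
  Add: S' → ε
  Add: S' → ,

No remaining common prefixes — done.

Resulting grammar:
S → c c S'
S' → ε
S' → ,
S → num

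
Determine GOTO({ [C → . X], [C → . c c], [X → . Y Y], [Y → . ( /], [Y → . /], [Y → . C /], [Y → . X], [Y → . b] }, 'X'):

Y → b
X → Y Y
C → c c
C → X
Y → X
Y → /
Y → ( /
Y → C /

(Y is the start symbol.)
{ [C → X .], [Y → X .] }

GOTO(I, 'X') = CLOSURE({ [A → αX.β] : [A → α.Xβ] ∈ I, X = 'X' })

Items with dot before 'X', with the dot advanced:
  [C → . X] → [C → X .]
  [Y → . X] → [Y → X .]
Closure adds nothing (no advanced item has the dot before a non-terminal).

GOTO = { [C → X .], [Y → X .] }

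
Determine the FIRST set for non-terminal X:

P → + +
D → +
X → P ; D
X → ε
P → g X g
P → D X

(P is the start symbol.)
To compute FIRST(X), examine every production with X on the left-hand side, reading each right-hand side left to right until a non-nullable symbol is reached.

FIRST sets of the other non-terminals involved (by the same procedure, iterated to a fixed point):
  FIRST(P) = { '+', 'g' }

From X → P ; D:
  - P is a non-terminal: add FIRST(P) \ {ε} = { '+', 'g' }
    P is not nullable, so stop
From X → ε:
  - ε-production, so ε ∈ FIRST(X)

Collecting: FIRST(X) = { '+', 'g', ε }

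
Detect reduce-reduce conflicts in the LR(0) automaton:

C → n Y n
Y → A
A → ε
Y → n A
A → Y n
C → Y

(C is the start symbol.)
Yes — I5: [Y → A .] vs [Y → n A .]; I10: [A → Y n .] vs [C → n Y n .]

A reduce-reduce conflict occurs when an LR(0) state has two complete items [A → α .] and [B → β .] — both call for a reduction, and with no lookahead the parser cannot choose between them.

Augment with C' → C and build the canonical LR(0) collection (I0 = CLOSURE({[C' → . C]}), then GOTO on every symbol after a dot until no new states appear). It has 11 states:
  I0: { [A → . Y n], [A → .], [C → . Y], [C → . n Y n], [C' → . C], [Y → . A], [Y → . n A] }  — shift, reduce
  I1: { [Y → A .] }  — reduce
  I2: { [C' → C .] }  — accept
  I3: { [A → Y . n], [C → Y .] }  — shift, reduce
  I4: { [A → . Y n], [A → .], [C → n . Y n], [Y → . A], [Y → . n A], [Y → n . A] }  — shift, reduce
  I5: { [Y → A .], [Y → n A .] }  — 2 reduces
  I6: { [A → Y . n], [C → n Y . n] }  — shift
  I7: { [A → . Y n], [A → .], [Y → . A], [Y → . n A], [Y → n . A] }  — shift, reduce
  I8: { [A → Y . n] }  — shift
  I9: { [A → Y n .] }  — reduce
  I10: { [A → Y n .], [C → n Y n .] }  — 2 reduces

I5 contains complete items [Y → A .], [Y → n A .] — reduce-reduce conflict.
I10 contains complete items [A → Y n .], [C → n Y n .] — reduce-reduce conflict.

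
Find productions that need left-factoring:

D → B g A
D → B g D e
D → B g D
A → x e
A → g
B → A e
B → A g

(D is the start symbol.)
Yes, D has productions with common prefix 'B g'; B has productions with common prefix 'A'

Left-factoring is needed when two productions for the same non-terminal
share a common prefix on the right-hand side.

Productions for D:
  D → B g A
  D → B g D e
  D → B g D
Productions for A:
  A → x e
  A → g
Productions for B:
  B → A e
  B → A g

Found common prefix 'B g' in productions for D
Found common prefix 'A' in productions for B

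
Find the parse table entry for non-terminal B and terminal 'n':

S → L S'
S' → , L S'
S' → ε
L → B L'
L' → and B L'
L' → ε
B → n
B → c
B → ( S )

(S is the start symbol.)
B → n

To find M[B, 'n'], we find productions for B where 'n' is in the predict set (PREDICT(N → α) = (FIRST(α) \ {ε}) ∪ (FOLLOW(N) if α ⇒* ε)).

B → n: PREDICT = { 'n' }
  'n' is in predict set, so this production goes in M[B, 'n']
B → c: PREDICT = { 'c' }
B → ( S ): PREDICT = { '(' }

M[B, 'n'] = B → n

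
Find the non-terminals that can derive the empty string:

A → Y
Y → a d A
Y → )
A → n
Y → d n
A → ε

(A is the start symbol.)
A non-terminal is nullable if it can derive ε (the empty string): either it has an ε-production, or it has a production whose right-hand side consists entirely of nullable non-terminals.

ε-productions: A → ε
So A is immediately nullable.
No further non-terminal can be added: every production for the remaining non-terminals contains a terminal or a non-nullable non-terminal.
Nullable = { 'A' }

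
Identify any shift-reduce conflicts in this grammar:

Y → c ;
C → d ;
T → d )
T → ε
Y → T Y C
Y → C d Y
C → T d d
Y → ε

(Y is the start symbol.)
A shift-reduce conflict occurs when an LR(0) state has both:
  - a complete (reduce) item [A → α .] (dot at the end), and
  - a shift item [B → β . c γ] (dot before a terminal).

Augment with Y' → Y and build the canonical LR(0) collection (I0 = CLOSURE({[Y' → . Y]}), then GOTO on every symbol after a dot until no new states appear). It has 17 states:
  I0: { [C → . T d d], [C → . d ;], [T → . d )], [T → .], [Y → . C d Y], [Y → . T Y C], [Y → . c ;], [Y → .], [Y' → . Y] }  — shift, 2 reduces
  I1: { [Y → C . d Y] }  — shift
  I2: { [C → . T d d], [C → . d ;], [C → T . d d], [T → . d )], [T → .], [Y → . C d Y], [Y → . T Y C], [Y → . c ;], [Y → .], [Y → T . Y C] }  — shift, 2 reduces
  I3: { [Y' → Y .] }  — accept
  I4: { [Y → c . ;] }  — shift
  I5: { [C → d . ;], [T → d . )] }  — shift
  I6: { [T → d ) .] }  — reduce
  I7: { [C → d ; .] }  — reduce
  I8: { [Y → c ; .] }  — reduce
  I9: { [C → . T d d], [C → . d ;], [T → . d )], [T → .], [Y → T Y . C] }  — shift, reduce
  I10: { [C → T d . d], [C → d . ;], [T → d . )] }  — shift
  I11: { [C → T d d .] }  — reduce
  I12: { [Y → T Y C .] }  — reduce
  I13: { [C → T . d d] }  — shift
  I14: { [C → T d . d] }  — shift
  I15: { [C → . T d d], [C → . d ;], [T → . d )], [T → .], [Y → . C d Y], [Y → . T Y C], [Y → . c ;], [Y → .], [Y → C d . Y] }  — shift, 2 reduces
  I16: { [Y → C d Y .] }  — reduce

I0 contains reduce items [T → .], [Y → .] and shift items [C → . d ;], [T → . d )], [Y → . c ;] — shift-reduce conflict.
I2 contains reduce items [T → .], [Y → .] and shift items [C → T . d d], [C → . d ;], [T → . d )], [Y → . c ;] — shift-reduce conflict.
I9 contains reduce item [T → .] and shift items [C → . d ;], [T → . d )] — shift-reduce conflict.
I15 contains reduce items [T → .], [Y → .] and shift items [C → . d ;], [T → . d )], [Y → . c ;] — shift-reduce conflict.

Answer: Yes — I0: [T → .] vs [C → . d ;]; I2: [T → .] vs [C → T . d d]; I9: [T → .] vs [C → . d ;]; I15: [T → .] vs [C → . d ;]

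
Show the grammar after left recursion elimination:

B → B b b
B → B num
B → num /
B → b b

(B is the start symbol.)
B → num / B'
B → b b B'
B' → b b B'
B' → num B'
B' → ε

B is directly left-recursive. The standard transformation for
  A → A α₁ | ... | A α_m | β₁ | ... | β_n
is
  A  → β₁ A' | ... | β_n A'
  A' → α₁ A' | ... | α_m A' | ε

B → num / becomes B → num / B'
B → b b becomes B → b b B'
B → B b b becomes B' → b b B'
B → B num becomes B' → num B'
Add B' → ε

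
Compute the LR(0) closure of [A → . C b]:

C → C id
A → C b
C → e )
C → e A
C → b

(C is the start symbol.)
{ [A → . C b], [C → . C id], [C → . b], [C → . e )], [C → . e A] }

To compute CLOSURE, for each item [A → α.Bβ] where B is a non-terminal, add [B → .γ] for all productions B → γ; repeat for the newly added items until nothing changes.

Start with: [A → . C b]
  [A → . C b] has the dot before C: add [C → . C id], [C → . e )], [C → . e A], [C → . b]
No further items can be added.

CLOSURE = { [A → . C b], [C → . C id], [C → . b], [C → . e )], [C → . e A] }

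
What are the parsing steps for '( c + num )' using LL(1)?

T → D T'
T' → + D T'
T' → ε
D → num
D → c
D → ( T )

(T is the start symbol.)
Stack is shown with the top on the left.

Stack          Input          Action
------------------------------------
T $            ( c + num ) $  output T → D T'
D T' $         ( c + num ) $  output D → ( T )
( T ) T' $     ( c + num ) $  match '('
T ) T' $       c + num ) $    output T → D T'
D T' ) T' $    c + num ) $    output D → c
c T' ) T' $    c + num ) $    match 'c'
T' ) T' $      + num ) $      output T' → + D T'
+ D T' ) T' $  + num ) $      match '+'
D T' ) T' $    num ) $        output D → num
num T' ) T' $  num ) $        match 'num'
T' ) T' $      ) $            output T' → ε
) T' $         ) $            match ')'
T' $           $              output T' → ε
$              $              accept

The string is accepted.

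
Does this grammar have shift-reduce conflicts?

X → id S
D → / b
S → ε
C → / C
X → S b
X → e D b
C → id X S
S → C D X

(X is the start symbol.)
Yes — I0: [S → .] vs [C → . / C]; I6: [S → .] vs [C → . / C]; I7: [X → id S .] vs [X → S . b]; I8: [S → .] vs [C → . / C]; I10: [S → .] vs [C → . / C]; I16: [S → .] vs [C → . / C]

A shift-reduce conflict occurs when an LR(0) state has both:
  - a complete (reduce) item [A → α .] (dot at the end), and
  - a shift item [B → β . c γ] (dot before a terminal).

Augment with X' → X and build the canonical LR(0) collection (I0 = CLOSURE({[X' → . X]}), then GOTO on every symbol after a dot until no new states appear). It has 19 states:
  I0: { [C → . / C], [C → . id X S], [S → . C D X], [S → .], [X → . S b], [X → . e D b], [X → . id S], [X' → . X] }  — shift, reduce
  I1: { [C → . / C], [C → . id X S], [C → / . C] }  — shift
  I2: { [D → . / b], [S → C . D X] }  — shift
  I3: { [X → S . b] }  — shift
  I4: { [X' → X .] }  — accept
  I5: { [D → . / b], [X → e . D b] }  — shift
  I6: { [C → . / C], [C → . id X S], [C → id . X S], [S → . C D X], [S → .], [X → . S b], [X → . e D b], [X → . id S], [X → id . S] }  — shift, reduce
  I7: { [X → S . b], [X → id S .] }  — shift, reduce
  I8: { [C → . / C], [C → . id X S], [C → id X . S], [S → . C D X], [S → .] }  — shift, reduce
  I9: { [C → id X S .] }  — reduce
  I10: { [C → . / C], [C → . id X S], [C → id . X S], [S → . C D X], [S → .], [X → . S b], [X → . e D b], [X → . id S] }  — shift, reduce
  I11: { [X → S b .] }  — reduce
  I12: { [D → / . b] }  — shift
  I13: { [X → e D . b] }  — shift
  I14: { [X → e D b .] }  — reduce
  I15: { [D → / b .] }  — reduce
  I16: { [C → . / C], [C → . id X S], [S → . C D X], [S → .], [S → C D . X], [X → . S b], [X → . e D b], [X → . id S] }  — shift, reduce
  I17: { [S → C D X .] }  — reduce
  I18: { [C → / C .] }  — reduce

I0 contains reduce item [S → .] and shift items [C → . / C], [C → . id X S], [X → . e D b], [X → . id S] — shift-reduce conflict.
I6 contains reduce item [S → .] and shift items [C → . / C], [C → . id X S], [X → . e D b], [X → . id S] — shift-reduce conflict.
I7 contains reduce item [X → id S .] and shift item [X → S . b] — shift-reduce conflict.
I8 contains reduce item [S → .] and shift items [C → . / C], [C → . id X S] — shift-reduce conflict.
I10 contains reduce item [S → .] and shift items [C → . / C], [C → . id X S], [X → . e D b], [X → . id S] — shift-reduce conflict.
I16 contains reduce item [S → .] and shift items [C → . / C], [C → . id X S], [X → . e D b], [X → . id S] — shift-reduce conflict.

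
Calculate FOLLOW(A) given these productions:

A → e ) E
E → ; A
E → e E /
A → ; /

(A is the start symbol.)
A is the start symbol, so $ ∈ FOLLOW(A).
In E → ; A: A is at the end, add FOLLOW(E)

The FOLLOW sets referred to above (computed the same way, to a fixed point):
  FOLLOW(E) = { $, '/' }

Taking the union: FOLLOW(A) = { $, '/' }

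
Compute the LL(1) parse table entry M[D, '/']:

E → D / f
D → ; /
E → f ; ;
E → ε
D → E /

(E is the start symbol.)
To find M[D, '/'], we find productions for D where '/' is in the predict set (PREDICT(N → α) = (FIRST(α) \ {ε}) ∪ (FOLLOW(N) if α ⇒* ε)).

Relevant sets:
  FIRST(E) = { '/', ';', 'f', ε }

D → ; /: PREDICT = { ';' }
D → E /: PREDICT = { '/', ';', 'f' }
  '/' is in predict set, so this production goes in M[D, '/']

M[D, '/'] = D → E /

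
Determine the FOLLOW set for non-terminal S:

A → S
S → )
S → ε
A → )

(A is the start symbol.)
{ $ }

To compute FOLLOW(S), find every occurrence of S on a right-hand side N → α S β: add FIRST(β) \ {ε}, and if β is empty or nullable also add FOLLOW(N). Iterate to a fixed point.

In A → S: S is at the end, add FOLLOW(A)

The FOLLOW sets referred to above (computed the same way, to a fixed point):
  FOLLOW(A) = { $ }

Taking the union: FOLLOW(S) = { $ }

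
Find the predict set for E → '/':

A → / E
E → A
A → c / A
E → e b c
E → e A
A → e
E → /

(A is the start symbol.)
{ '/' }

PREDICT(E → '/') = (FIRST(RHS) \ {ε}) ∪ (FOLLOW(E) if ε ∈ FIRST(RHS), i.e. RHS ⇒* ε)
FIRST('/') = { '/' }
ε ∉ FIRST('/'), so FOLLOW(E) is not added.
PREDICT(E → '/') = { '/' }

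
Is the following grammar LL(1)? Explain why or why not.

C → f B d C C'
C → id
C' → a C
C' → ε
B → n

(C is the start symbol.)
A grammar is LL(1) if for each non-terminal N with multiple productions, the predict sets of those productions are pairwise disjoint, where PREDICT(N → α) = (FIRST(α) \ {ε}) ∪ (FOLLOW(N) if α ⇒* ε).

Relevant sets:
  FOLLOW(C') = { $, 'a' }

For C:
  PREDICT(C → f B d C C') = { 'f' }
  PREDICT(C → id) = { 'id' }
For C':
  PREDICT(C' → a C) = { 'a' }
  PREDICT(C' → ε) = { $, 'a' }
B has a single production, so nothing to check there.

Conflict found: Predict set conflict for C': { 'a' }
The grammar is NOT LL(1).

Answer: No. Predict set conflict for C': { 'a' }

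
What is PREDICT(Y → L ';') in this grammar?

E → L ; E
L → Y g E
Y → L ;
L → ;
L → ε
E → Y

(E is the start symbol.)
{ ';' }

PREDICT(Y → L ';') = (FIRST(RHS) \ {ε}) ∪ (FOLLOW(Y) if ε ∈ FIRST(RHS), i.e. RHS ⇒* ε)
FIRST(L) = { ';', ε }
FIRST(L ';') = { ';' }
ε ∉ FIRST(L ';'), so FOLLOW(Y) is not added.
PREDICT(Y → L ';') = { ';' }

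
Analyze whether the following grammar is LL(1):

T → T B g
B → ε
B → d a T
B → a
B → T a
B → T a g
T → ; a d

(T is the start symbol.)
No. Predict set conflict for T: { ';' }

A grammar is LL(1) if for each non-terminal N with multiple productions, the predict sets of those productions are pairwise disjoint, where PREDICT(N → α) = (FIRST(α) \ {ε}) ∪ (FOLLOW(N) if α ⇒* ε).

Relevant sets:
  FIRST(T) = { ';' }
  FOLLOW(B) = { 'g' }

For T:
  PREDICT(T → T B g) = { ';' }
  PREDICT(T → ';' a d) = { ';' }
For B:
  PREDICT(B → ε) = { 'g' }
  PREDICT(B → d a T) = { 'd' }
  PREDICT(B → a) = { 'a' }
  PREDICT(B → T a) = { ';' }
  PREDICT(B → T a g) = { ';' }

Conflict found: Predict set conflict for T: { ';' }
The grammar is NOT LL(1).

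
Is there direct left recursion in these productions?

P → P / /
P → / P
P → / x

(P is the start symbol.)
Yes, P is left-recursive

P → P / /: LEFT RECURSIVE (starts with P)
P → / P: starts with '/'
P → / x: starts with '/'

The grammar has direct left recursion on: P.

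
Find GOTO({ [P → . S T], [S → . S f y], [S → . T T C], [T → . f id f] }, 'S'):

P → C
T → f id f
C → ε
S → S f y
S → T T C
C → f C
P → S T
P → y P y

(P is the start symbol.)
{ [P → S . T], [S → S . f y], [T → . f id f] }

GOTO(I, 'S') = CLOSURE({ [A → αX.β] : [A → α.Xβ] ∈ I, X = 'S' })

Items with dot before 'S', with the dot advanced:
  [P → . S T] → [P → S . T]
  [S → . S f y] → [S → S . f y]
Closure of the advanced items:
  [P → S . T] has the dot before T: add [T → . f id f]

GOTO = { [P → S . T], [S → S . f y], [T → . f id f] }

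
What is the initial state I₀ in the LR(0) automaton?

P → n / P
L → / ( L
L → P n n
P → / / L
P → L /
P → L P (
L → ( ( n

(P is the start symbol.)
First, augment the grammar with P' → P
I₀ = CLOSURE({ [P' → . P] }):
  [P' → . P] has the dot before P: add [P → . n / P], [P → . / / L], [P → . L /], [P → . L P (]
  [P → . L /] has the dot before L: add [L → . / ( L], [L → . P n n], [L → . ( ( n]
No further items can be added.

I₀ = { [L → . ( ( n], [L → . / ( L], [L → . P n n], [P → . / / L], [P → . L /], [P → . L P (], [P → . n / P], [P' → . P] }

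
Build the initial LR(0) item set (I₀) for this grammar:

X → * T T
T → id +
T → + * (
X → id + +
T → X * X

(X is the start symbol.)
First, augment the grammar with X' → X
I₀ = CLOSURE({ [X' → . X] }):
  [X' → . X] has the dot before X: add [X → . * T T], [X → . id + +]
No further items can be added.

I₀ = { [X → . * T T], [X → . id + +], [X' → . X] }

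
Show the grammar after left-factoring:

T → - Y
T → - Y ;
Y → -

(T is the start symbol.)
T → - Y T'
T' → ε
T' → ;
Y → -

Left-factoring transforms A → αβ₁ | αβ₂ into A → αA' and A' → β₁ | β₂
(α is the longest common prefix among the alternatives). Repeat until
no nonterminal has two alternatives with a common prefix.

Round 1: T has alternatives sharing prefix '- Y'. Introduce T': T → - Y T'
  Add: T' → ε
  Add: T' → ;

No remaining common prefixes — done.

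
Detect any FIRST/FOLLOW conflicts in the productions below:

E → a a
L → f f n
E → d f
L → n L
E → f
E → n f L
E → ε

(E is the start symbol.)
A FIRST/FOLLOW conflict occurs when a non-terminal N has a nullable alternative N → β (β ⇒* ε) and another alternative N → α with FIRST(α) ∩ FOLLOW(N) ≠ ∅: on such a lookahead the parser cannot decide between expanding α and letting N vanish via β.

Nullable non-terminals: E.

E: nullable alternative(s) E → ε; FOLLOW(E) = { $ }
  E → a a: FIRST \ {ε} = { 'a' } — disjoint from FOLLOW(E)
  E → d f: FIRST \ {ε} = { 'd' } — disjoint from FOLLOW(E)
  E → f: FIRST \ {ε} = { 'f' } — disjoint from FOLLOW(E)
  E → n f L: FIRST \ {ε} = { 'n' } — disjoint from FOLLOW(E)
  E → ε: FIRST \ {ε} = { } — this is the only nullable alternative, skip

L has no nullable alternative, so no FIRST/FOLLOW check is needed there.

No FIRST/FOLLOW conflicts found.

Answer: No FIRST/FOLLOW conflicts.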